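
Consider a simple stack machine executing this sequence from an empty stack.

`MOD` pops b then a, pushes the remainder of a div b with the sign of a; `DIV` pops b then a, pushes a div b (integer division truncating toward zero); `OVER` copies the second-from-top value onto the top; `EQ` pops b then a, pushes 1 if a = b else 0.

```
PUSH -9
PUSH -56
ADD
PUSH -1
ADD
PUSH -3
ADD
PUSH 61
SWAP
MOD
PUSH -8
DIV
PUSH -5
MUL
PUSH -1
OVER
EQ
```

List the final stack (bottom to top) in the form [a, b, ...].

[35, 0]

PUSH -9  → -9
PUSH -56 → -9 -56
ADD      → -65
PUSH -1  → -65 -1
ADD      → -66
PUSH -3  → -66 -3
ADD      → -69
PUSH 61  → -69 61
SWAP     → 61 -69
MOD      → 61
PUSH -8  → 61 -8
DIV      → -7
PUSH -5  → -7 -5
MUL      → 35
PUSH -1  → 35 -1
OVER     → 35 -1 35
EQ       → 35 0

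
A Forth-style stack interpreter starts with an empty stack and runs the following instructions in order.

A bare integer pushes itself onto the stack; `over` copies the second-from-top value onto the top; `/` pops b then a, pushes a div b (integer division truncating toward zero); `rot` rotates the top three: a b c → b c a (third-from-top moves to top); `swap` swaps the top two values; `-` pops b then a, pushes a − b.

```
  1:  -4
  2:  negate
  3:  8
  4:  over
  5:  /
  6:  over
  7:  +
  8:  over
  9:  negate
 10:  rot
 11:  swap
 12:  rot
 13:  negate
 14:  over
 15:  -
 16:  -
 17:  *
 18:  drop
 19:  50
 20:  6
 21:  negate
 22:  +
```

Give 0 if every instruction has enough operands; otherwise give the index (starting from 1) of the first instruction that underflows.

0

-4     : -4
negate : 4
8      : 4 8
over   : 4 8 4
/      : 4 2
over   : 4 2 4
+      : 4 6
over   : 4 6 4
negate : 4 6 -4
rot    : 6 -4 4
swap   : 6 4 -4
rot    : 4 -4 6
negate : 4 -4 -6
over   : 4 -4 -6 -4
-      : 4 -4 -2
-      : 4 -2
*      : -8
drop   : (empty)
50     : 50
6      : 50 6
negate : 50 -6
+      : 44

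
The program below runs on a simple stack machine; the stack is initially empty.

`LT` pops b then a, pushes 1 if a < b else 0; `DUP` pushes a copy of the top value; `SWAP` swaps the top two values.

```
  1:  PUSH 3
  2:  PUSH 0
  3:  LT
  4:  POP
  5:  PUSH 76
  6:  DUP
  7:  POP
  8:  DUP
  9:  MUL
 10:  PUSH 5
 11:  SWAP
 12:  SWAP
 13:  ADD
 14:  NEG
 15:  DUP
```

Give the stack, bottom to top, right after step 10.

[5776, 5]

PUSH 3  -> 3
PUSH 0  -> 3 0
LT      -> 0
POP     -> (empty)
PUSH 76 -> 76
DUP     -> 76 76
POP     -> 76
DUP     -> 76 76
MUL     -> 5776
PUSH 5  -> 5776 5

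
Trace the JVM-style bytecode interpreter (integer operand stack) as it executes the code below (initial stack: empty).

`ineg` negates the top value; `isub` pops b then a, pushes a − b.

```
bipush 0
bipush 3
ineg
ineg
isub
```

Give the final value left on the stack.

bipush 0 : 0
bipush 3 : 0 3
ineg     : 0 -3
ineg     : 0 3
isub     : -3

-3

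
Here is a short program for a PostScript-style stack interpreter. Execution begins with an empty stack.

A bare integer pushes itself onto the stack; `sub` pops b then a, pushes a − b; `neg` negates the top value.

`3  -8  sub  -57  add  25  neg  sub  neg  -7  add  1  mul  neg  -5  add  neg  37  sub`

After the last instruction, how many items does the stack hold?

1

3   -> 3
-8  -> 3 -8
sub -> 11
-57 -> 11 -57
add -> -46
25  -> -46 25
neg -> -46 -25
sub -> -21
neg -> 21
-7  -> 21 -7
add -> 14
1   -> 14 1
mul -> 14
neg -> -14
-5  -> -14 -5
add -> -19
neg -> 19
37  -> 19 37
sub -> -18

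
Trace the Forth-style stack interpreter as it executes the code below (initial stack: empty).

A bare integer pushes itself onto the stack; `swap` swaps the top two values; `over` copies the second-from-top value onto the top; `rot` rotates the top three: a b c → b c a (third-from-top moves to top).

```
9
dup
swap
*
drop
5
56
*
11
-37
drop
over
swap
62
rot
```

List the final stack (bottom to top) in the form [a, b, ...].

[280, 11, 62, 280]

9    -> [9]
dup  -> [9, 9]
swap -> [9, 9]
*    -> [81]
drop -> []
5    -> [5]
56   -> [5, 56]
*    -> [280]
11   -> [280, 11]
-37  -> [280, 11, -37]
drop -> [280, 11]
over -> [280, 11, 280]
swap -> [280, 280, 11]
62   -> [280, 280, 11, 62]
rot  -> [280, 11, 62, 280]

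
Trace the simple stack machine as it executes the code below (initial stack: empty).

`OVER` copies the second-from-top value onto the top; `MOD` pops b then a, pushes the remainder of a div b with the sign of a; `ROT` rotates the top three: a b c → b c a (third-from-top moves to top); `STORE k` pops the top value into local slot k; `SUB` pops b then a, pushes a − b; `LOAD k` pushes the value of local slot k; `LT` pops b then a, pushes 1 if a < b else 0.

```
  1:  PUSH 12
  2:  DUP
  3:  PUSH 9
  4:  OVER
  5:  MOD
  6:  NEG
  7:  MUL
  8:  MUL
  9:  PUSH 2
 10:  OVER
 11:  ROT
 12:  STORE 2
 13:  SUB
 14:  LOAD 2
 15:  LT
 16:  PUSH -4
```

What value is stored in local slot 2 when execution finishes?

-1296

PUSH 12 : 12
DUP     : 12 12
PUSH 9  : 12 12 9
OVER    : 12 12 9 12
MOD     : 12 12 9
NEG     : 12 12 -9
MUL     : 12 -108
MUL     : -1296
PUSH 2  : -1296 2
OVER    : -1296 2 -1296
ROT     : 2 -1296 -1296
STORE 2 : 2 -1296
SUB     : 1298
LOAD 2  : 1298 -1296
LT      : 0
PUSH -4 : 0 -4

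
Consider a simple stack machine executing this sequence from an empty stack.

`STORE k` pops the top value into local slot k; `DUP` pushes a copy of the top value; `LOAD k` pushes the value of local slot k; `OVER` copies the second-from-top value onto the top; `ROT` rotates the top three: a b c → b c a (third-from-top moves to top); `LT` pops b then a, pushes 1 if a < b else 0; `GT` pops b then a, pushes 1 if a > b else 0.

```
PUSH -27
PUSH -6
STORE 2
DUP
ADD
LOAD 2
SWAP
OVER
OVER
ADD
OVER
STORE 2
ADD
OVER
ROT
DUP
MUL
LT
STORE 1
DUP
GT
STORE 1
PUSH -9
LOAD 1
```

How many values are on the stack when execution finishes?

2

PUSH -27 → -27
PUSH -6  → -27 -6
STORE 2  → -27
DUP      → -27 -27
ADD      → -54
LOAD 2   → -54 -6
SWAP     → -6 -54
OVER     → -6 -54 -6
OVER     → -6 -54 -6 -54
ADD      → -6 -54 -60
OVER     → -6 -54 -60 -54
STORE 2  → -6 -54 -60
ADD      → -6 -114
OVER     → -6 -114 -6
ROT      → -114 -6 -6
DUP      → -114 -6 -6 -6
MUL      → -114 -6 36
LT       → -114 1
STORE 1  → -114
DUP      → -114 -114
GT       → 0
STORE 1  → (empty)
PUSH -9  → -9
LOAD 1   → -9 0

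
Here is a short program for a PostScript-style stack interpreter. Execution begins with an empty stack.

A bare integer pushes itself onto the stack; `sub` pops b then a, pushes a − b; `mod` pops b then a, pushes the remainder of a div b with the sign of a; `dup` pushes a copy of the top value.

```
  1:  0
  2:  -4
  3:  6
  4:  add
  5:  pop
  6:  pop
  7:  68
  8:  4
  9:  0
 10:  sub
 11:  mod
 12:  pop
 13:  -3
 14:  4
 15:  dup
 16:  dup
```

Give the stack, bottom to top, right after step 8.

[68, 4]

0   : [0]
-4  : [0, -4]
6   : [0, -4, 6]
add : [0, 2]
pop : [0]
pop : []
68  : [68]
4   : [68, 4]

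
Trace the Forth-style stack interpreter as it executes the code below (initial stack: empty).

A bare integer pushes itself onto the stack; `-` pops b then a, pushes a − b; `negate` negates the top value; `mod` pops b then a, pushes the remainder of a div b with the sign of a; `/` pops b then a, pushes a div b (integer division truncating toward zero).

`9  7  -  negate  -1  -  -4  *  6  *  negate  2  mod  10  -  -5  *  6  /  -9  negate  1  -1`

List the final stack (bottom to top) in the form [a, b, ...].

[8, 9, 1, -1]

9      -> 9
7      -> 9 7
-      -> 2
negate -> -2
-1     -> -2 -1
-      -> -1
-4     -> -1 -4
*      -> 4
6      -> 4 6
*      -> 24
negate -> -24
2      -> -24 2
mod    -> 0
10     -> 0 10
-      -> -10
-5     -> -10 -5
*      -> 50
6      -> 50 6
/      -> 8
-9     -> 8 -9
negate -> 8 9
1      -> 8 9 1
-1     -> 8 9 1 -1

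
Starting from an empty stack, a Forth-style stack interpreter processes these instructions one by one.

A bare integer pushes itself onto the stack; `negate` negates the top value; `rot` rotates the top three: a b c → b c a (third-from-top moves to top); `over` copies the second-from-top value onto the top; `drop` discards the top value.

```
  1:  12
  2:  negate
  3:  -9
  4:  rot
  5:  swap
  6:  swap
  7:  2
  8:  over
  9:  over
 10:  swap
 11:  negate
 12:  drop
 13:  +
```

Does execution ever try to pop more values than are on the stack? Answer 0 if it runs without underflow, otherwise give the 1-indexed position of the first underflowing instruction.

12     -> [12]
negate -> [-12]
-9     -> [-12, -9]
rot  — needs 3 operands, stack has 2 → underflow

4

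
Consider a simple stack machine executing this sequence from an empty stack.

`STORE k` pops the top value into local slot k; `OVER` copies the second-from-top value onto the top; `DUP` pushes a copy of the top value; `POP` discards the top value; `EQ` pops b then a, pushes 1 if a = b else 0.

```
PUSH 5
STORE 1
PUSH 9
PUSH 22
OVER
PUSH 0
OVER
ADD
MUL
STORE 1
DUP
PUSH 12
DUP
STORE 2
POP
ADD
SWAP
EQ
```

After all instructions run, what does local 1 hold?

81

PUSH 5  → [5]
STORE 1 → []
PUSH 9  → [9]
PUSH 22 → [9, 22]
OVER    → [9, 22, 9]
PUSH 0  → [9, 22, 9, 0]
OVER    → [9, 22, 9, 0, 9]
ADD     → [9, 22, 9, 9]
MUL     → [9, 22, 81]
STORE 1 → [9, 22]
DUP     → [9, 22, 22]
PUSH 12 → [9, 22, 22, 12]
DUP     → [9, 22, 22, 12, 12]
STORE 2 → [9, 22, 22, 12]
POP     → [9, 22, 22]
ADD     → [9, 44]
SWAP    → [44, 9]
EQ      → [0]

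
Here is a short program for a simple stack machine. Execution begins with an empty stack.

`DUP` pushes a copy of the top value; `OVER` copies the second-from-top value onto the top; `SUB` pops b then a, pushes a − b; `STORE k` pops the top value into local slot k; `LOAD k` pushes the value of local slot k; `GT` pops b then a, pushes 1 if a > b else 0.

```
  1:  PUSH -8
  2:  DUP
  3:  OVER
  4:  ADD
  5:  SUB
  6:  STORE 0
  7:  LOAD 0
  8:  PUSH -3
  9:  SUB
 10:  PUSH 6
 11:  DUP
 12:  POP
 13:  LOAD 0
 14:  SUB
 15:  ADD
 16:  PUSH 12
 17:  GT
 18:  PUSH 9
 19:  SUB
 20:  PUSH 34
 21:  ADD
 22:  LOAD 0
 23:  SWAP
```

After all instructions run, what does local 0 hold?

8

PUSH -8 -> [-8]
DUP     -> [-8, -8]
OVER    -> [-8, -8, -8]
ADD     -> [-8, -16]
SUB     -> [8]
STORE 0 -> []
LOAD 0  -> [8]
PUSH -3 -> [8, -3]
SUB     -> [11]
PUSH 6  -> [11, 6]
DUP     -> [11, 6, 6]
POP     -> [11, 6]
LOAD 0  -> [11, 6, 8]
SUB     -> [11, -2]
ADD     -> [9]
PUSH 12 -> [9, 12]
GT      -> [0]
PUSH 9  -> [0, 9]
SUB     -> [-9]
PUSH 34 -> [-9, 34]
ADD     -> [25]
LOAD 0  -> [25, 8]
SWAP    -> [8, 25]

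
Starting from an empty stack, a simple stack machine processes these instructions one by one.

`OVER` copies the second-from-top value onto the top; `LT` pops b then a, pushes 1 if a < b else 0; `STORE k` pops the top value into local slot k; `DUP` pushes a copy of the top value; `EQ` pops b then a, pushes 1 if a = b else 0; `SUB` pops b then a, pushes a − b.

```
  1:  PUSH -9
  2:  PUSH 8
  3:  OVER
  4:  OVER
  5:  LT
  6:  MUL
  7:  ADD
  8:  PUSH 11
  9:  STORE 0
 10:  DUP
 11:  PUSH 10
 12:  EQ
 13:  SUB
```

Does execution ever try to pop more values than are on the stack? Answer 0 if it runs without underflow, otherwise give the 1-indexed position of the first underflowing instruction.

PUSH -9 -> -9
PUSH 8  -> -9 8
OVER    -> -9 8 -9
OVER    -> -9 8 -9 8
LT      -> -9 8 1
MUL     -> -9 8
ADD     -> -1
PUSH 11 -> -1 11
STORE 0 -> -1
DUP     -> -1 -1
PUSH 10 -> -1 -1 10
EQ      -> -1 0
SUB     -> -1

0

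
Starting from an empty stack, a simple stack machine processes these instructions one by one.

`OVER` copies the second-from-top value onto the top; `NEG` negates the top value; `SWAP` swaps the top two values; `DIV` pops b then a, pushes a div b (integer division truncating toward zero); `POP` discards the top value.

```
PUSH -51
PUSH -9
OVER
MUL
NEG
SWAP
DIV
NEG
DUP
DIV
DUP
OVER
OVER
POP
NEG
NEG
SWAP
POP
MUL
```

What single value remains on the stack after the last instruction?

PUSH -51 → -51
PUSH -9  → -51 -9
OVER     → -51 -9 -51
MUL      → -51 459
NEG      → -51 -459
SWAP     → -459 -51
DIV      → 9
NEG      → -9
DUP      → -9 -9
DIV      → 1
DUP      → 1 1
OVER     → 1 1 1
OVER     → 1 1 1 1
POP      → 1 1 1
NEG      → 1 1 -1
NEG      → 1 1 1
SWAP     → 1 1 1
POP      → 1 1
MUL      → 1

1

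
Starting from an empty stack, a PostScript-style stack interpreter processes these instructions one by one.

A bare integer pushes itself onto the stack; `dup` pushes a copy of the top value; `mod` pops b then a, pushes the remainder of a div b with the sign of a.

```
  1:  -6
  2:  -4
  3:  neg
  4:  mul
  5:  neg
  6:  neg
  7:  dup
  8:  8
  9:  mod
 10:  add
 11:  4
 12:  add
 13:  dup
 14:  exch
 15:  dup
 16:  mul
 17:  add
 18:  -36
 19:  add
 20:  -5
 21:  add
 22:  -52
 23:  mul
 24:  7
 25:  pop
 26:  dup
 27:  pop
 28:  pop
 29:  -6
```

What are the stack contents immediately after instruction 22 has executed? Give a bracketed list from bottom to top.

[339, -52]

-6   → -6
-4   → -6 -4
neg  → -6 4
mul  → -24
neg  → 24
neg  → -24
dup  → -24 -24
8    → -24 -24 8
mod  → -24 0
add  → -24
4    → -24 4
add  → -20
dup  → -20 -20
exch → -20 -20
dup  → -20 -20 -20
mul  → -20 400
add  → 380
-36  → 380 -36
add  → 344
-5   → 344 -5
add  → 339
-52  → 339 -52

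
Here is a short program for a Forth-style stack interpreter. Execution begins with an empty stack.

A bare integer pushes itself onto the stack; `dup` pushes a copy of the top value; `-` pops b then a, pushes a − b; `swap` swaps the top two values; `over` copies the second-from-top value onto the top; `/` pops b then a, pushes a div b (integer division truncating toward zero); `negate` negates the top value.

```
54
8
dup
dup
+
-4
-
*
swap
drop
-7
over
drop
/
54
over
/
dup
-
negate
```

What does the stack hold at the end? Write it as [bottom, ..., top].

[-22, 0]

54     -> [54]
8      -> [54, 8]
dup    -> [54, 8, 8]
dup    -> [54, 8, 8, 8]
+      -> [54, 8, 16]
-4     -> [54, 8, 16, -4]
-      -> [54, 8, 20]
*      -> [54, 160]
swap   -> [160, 54]
drop   -> [160]
-7     -> [160, -7]
over   -> [160, -7, 160]
drop   -> [160, -7]
/      -> [-22]
54     -> [-22, 54]
over   -> [-22, 54, -22]
/      -> [-22, -2]
dup    -> [-22, -2, -2]
-      -> [-22, 0]
negate -> [-22, 0]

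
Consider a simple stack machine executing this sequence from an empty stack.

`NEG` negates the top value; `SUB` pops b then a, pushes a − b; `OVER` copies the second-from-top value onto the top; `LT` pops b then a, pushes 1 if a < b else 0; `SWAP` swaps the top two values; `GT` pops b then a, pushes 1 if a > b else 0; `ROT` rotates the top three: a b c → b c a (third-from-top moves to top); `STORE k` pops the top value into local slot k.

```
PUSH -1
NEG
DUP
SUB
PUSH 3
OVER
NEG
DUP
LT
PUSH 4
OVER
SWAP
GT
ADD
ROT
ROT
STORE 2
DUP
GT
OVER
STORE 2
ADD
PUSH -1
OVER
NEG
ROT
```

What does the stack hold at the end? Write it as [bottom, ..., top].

PUSH -1 : -1
NEG     : 1
DUP     : 1 1
SUB     : 0
PUSH 3  : 0 3
OVER    : 0 3 0
NEG     : 0 3 0
DUP     : 0 3 0 0
LT      : 0 3 0
PUSH 4  : 0 3 0 4
OVER    : 0 3 0 4 0
SWAP    : 0 3 0 0 4
GT      : 0 3 0 0
ADD     : 0 3 0
ROT     : 3 0 0
ROT     : 0 0 3
STORE 2 : 0 0
DUP     : 0 0 0
GT      : 0 0
OVER    : 0 0 0
STORE 2 : 0 0
ADD     : 0
PUSH -1 : 0 -1
OVER    : 0 -1 0
NEG     : 0 -1 0
ROT     : -1 0 0

[-1, 0, 0]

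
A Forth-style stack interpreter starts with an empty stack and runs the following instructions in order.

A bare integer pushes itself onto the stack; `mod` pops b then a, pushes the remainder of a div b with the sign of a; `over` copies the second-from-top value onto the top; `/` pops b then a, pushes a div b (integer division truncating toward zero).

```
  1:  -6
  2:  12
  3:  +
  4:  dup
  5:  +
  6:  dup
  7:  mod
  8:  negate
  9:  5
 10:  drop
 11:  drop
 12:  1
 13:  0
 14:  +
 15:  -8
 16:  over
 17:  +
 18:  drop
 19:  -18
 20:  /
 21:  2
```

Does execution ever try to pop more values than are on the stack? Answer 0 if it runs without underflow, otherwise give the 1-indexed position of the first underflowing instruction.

0

-6     → -6
12     → -6 12
+      → 6
dup    → 6 6
+      → 12
dup    → 12 12
mod    → 0
negate → 0
5      → 0 5
drop   → 0
drop   → (empty)
1      → 1
0      → 1 0
+      → 1
-8     → 1 -8
over   → 1 -8 1
+      → 1 -7
drop   → 1
-18    → 1 -18
/      → 0
2      → 0 2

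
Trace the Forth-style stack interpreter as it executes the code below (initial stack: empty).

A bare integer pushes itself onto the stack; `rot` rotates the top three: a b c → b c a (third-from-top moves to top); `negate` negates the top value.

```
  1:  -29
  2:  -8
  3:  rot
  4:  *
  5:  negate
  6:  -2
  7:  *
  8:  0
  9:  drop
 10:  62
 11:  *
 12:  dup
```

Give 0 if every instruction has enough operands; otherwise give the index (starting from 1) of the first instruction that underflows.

3

-29 -> -29
-8  -> -29 -8
rot  — needs 3 operands, stack has 2 → underflow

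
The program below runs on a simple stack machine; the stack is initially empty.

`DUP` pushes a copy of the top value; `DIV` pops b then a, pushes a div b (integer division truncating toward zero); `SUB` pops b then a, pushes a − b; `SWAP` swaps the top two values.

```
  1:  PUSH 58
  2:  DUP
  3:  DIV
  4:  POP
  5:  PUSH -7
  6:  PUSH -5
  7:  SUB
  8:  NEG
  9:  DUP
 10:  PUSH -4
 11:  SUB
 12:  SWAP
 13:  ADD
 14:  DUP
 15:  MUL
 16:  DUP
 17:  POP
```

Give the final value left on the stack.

64

PUSH 58 : [58]
DUP     : [58, 58]
DIV     : [1]
POP     : []
PUSH -7 : [-7]
PUSH -5 : [-7, -5]
SUB     : [-2]
NEG     : [2]
DUP     : [2, 2]
PUSH -4 : [2, 2, -4]
SUB     : [2, 6]
SWAP    : [6, 2]
ADD     : [8]
DUP     : [8, 8]
MUL     : [64]
DUP     : [64, 64]
POP     : [64]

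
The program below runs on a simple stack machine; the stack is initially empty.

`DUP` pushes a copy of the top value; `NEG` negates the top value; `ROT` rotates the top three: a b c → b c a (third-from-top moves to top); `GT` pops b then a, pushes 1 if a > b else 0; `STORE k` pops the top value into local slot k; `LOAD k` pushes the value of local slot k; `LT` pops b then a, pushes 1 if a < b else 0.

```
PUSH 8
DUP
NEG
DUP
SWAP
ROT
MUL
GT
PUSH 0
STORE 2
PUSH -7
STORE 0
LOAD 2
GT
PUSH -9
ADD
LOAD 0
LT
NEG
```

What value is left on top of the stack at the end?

-1

PUSH 8  → 8
DUP     → 8 8
NEG     → 8 -8
DUP     → 8 -8 -8
SWAP    → 8 -8 -8
ROT     → -8 -8 8
MUL     → -8 -64
GT      → 1
PUSH 0  → 1 0
STORE 2 → 1
PUSH -7 → 1 -7
STORE 0 → 1
LOAD 2  → 1 0
GT      → 1
PUSH -9 → 1 -9
ADD     → -8
LOAD 0  → -8 -7
LT      → 1
NEG     → -1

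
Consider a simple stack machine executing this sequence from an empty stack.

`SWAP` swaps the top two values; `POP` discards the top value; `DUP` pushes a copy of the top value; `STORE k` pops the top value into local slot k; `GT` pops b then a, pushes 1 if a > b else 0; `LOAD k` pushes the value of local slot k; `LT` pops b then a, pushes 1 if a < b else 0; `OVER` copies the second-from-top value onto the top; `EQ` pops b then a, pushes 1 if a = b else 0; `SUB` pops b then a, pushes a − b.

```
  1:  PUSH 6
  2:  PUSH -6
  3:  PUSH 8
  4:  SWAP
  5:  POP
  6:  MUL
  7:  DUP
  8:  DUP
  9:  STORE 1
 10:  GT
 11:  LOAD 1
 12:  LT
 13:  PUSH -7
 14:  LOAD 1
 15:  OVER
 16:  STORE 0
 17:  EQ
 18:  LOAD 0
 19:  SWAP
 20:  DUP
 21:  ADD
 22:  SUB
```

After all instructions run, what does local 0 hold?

PUSH 6   [6]
PUSH -6  [6, -6]
PUSH 8   [6, -6, 8]
SWAP     [6, 8, -6]
POP      [6, 8]
MUL      [48]
DUP      [48, 48]
DUP      [48, 48, 48]
STORE 1  [48, 48]
GT       [0]
LOAD 1   [0, 48]
LT       [1]
PUSH -7  [1, -7]
LOAD 1   [1, -7, 48]
OVER     [1, -7, 48, -7]
STORE 0  [1, -7, 48]
EQ       [1, 0]
LOAD 0   [1, 0, -7]
SWAP     [1, -7, 0]
DUP      [1, -7, 0, 0]
ADD      [1, -7, 0]
SUB      [1, -7]

-7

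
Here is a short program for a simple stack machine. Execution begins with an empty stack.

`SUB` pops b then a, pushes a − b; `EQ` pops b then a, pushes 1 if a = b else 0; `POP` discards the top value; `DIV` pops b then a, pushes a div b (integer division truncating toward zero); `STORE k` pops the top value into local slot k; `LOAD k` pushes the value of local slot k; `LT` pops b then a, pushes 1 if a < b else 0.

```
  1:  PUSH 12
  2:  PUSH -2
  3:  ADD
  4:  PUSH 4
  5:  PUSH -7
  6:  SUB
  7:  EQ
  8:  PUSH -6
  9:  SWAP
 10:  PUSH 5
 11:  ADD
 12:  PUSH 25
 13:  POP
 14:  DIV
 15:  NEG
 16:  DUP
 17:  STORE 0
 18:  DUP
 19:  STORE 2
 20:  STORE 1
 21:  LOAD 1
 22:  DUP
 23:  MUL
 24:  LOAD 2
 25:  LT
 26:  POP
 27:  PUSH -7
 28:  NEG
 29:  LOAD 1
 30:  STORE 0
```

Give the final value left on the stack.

PUSH 12  12
PUSH -2  12 -2
ADD      10
PUSH 4   10 4
PUSH -7  10 4 -7
SUB      10 11
EQ       0
PUSH -6  0 -6
SWAP     -6 0
PUSH 5   -6 0 5
ADD      -6 5
PUSH 25  -6 5 25
POP      -6 5
DIV      -1
NEG      1
DUP      1 1
STORE 0  1
DUP      1 1
STORE 2  1
STORE 1  (empty)
LOAD 1   1
DUP      1 1
MUL      1
LOAD 2   1 1
LT       0
POP      (empty)
PUSH -7  -7
NEG      7
LOAD 1   7 1
STORE 0  7

7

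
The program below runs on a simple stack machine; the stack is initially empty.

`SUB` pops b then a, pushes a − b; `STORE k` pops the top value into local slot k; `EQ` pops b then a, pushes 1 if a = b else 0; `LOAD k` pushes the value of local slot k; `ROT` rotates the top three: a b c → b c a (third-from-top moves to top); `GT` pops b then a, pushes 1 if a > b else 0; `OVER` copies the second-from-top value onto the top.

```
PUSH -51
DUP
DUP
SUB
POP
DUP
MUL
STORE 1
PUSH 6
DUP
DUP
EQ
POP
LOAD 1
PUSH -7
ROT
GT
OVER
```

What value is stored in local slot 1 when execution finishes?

2601

PUSH -51 : -51
DUP      : -51 -51
DUP      : -51 -51 -51
SUB      : -51 0
POP      : -51
DUP      : -51 -51
MUL      : 2601
STORE 1  : (empty)
PUSH 6   : 6
DUP      : 6 6
DUP      : 6 6 6
EQ       : 6 1
POP      : 6
LOAD 1   : 6 2601
PUSH -7  : 6 2601 -7
ROT      : 2601 -7 6
GT       : 2601 0
OVER     : 2601 0 2601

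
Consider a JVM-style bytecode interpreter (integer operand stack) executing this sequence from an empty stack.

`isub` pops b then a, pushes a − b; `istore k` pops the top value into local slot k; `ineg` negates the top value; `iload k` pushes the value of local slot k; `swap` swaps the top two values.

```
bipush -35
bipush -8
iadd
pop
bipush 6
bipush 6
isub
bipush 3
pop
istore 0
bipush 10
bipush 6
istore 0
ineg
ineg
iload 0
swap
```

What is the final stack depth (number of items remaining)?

bipush -35  [-35]
bipush -8   [-35, -8]
iadd        [-43]
pop         []
bipush 6    [6]
bipush 6    [6, 6]
isub        [0]
bipush 3    [0, 3]
pop         [0]
istore 0    []
bipush 10   [10]
bipush 6    [10, 6]
istore 0    [10]
ineg        [-10]
ineg        [10]
iload 0     [10, 6]
swap        [6, 10]

2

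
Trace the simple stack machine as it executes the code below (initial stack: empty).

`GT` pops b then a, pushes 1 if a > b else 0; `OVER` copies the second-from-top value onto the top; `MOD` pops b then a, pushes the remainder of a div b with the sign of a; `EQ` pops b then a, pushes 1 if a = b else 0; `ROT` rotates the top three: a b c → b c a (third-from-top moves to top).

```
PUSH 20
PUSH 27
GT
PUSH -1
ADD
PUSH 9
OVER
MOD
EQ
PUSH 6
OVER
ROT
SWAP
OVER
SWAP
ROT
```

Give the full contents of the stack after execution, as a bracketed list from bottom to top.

PUSH 20 → [20]
PUSH 27 → [20, 27]
GT      → [0]
PUSH -1 → [0, -1]
ADD     → [-1]
PUSH 9  → [-1, 9]
OVER    → [-1, 9, -1]
MOD     → [-1, 0]
EQ      → [0]
PUSH 6  → [0, 6]
OVER    → [0, 6, 0]
ROT     → [6, 0, 0]
SWAP    → [6, 0, 0]
OVER    → [6, 0, 0, 0]
SWAP    → [6, 0, 0, 0]
ROT     → [6, 0, 0, 0]

[6, 0, 0, 0]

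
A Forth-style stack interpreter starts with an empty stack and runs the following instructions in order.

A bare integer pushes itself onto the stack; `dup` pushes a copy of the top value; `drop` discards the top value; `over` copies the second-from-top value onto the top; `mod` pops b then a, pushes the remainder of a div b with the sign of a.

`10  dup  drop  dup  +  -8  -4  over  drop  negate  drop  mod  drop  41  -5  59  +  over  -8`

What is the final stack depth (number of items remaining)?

4

10     -> 10
dup    -> 10 10
drop   -> 10
dup    -> 10 10
+      -> 20
-8     -> 20 -8
-4     -> 20 -8 -4
over   -> 20 -8 -4 -8
drop   -> 20 -8 -4
negate -> 20 -8 4
drop   -> 20 -8
mod    -> 4
drop   -> (empty)
41     -> 41
-5     -> 41 -5
59     -> 41 -5 59
+      -> 41 54
over   -> 41 54 41
-8     -> 41 54 41 -8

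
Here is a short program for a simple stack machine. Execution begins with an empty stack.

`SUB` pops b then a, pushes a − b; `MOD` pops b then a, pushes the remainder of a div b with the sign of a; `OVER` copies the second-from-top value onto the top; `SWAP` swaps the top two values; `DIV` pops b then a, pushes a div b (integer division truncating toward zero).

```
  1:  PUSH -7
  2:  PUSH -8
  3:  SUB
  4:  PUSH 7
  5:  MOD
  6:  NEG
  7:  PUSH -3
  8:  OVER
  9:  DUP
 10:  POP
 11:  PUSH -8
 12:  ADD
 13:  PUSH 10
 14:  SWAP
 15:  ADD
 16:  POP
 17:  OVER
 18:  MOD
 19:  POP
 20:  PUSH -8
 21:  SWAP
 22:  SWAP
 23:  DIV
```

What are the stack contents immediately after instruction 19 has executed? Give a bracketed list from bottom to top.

PUSH -7 : -7
PUSH -8 : -7 -8
SUB     : 1
PUSH 7  : 1 7
MOD     : 1
NEG     : -1
PUSH -3 : -1 -3
OVER    : -1 -3 -1
DUP     : -1 -3 -1 -1
POP     : -1 -3 -1
PUSH -8 : -1 -3 -1 -8
ADD     : -1 -3 -9
PUSH 10 : -1 -3 -9 10
SWAP    : -1 -3 10 -9
ADD     : -1 -3 1
POP     : -1 -3
OVER    : -1 -3 -1
MOD     : -1 0
POP     : -1

[-1]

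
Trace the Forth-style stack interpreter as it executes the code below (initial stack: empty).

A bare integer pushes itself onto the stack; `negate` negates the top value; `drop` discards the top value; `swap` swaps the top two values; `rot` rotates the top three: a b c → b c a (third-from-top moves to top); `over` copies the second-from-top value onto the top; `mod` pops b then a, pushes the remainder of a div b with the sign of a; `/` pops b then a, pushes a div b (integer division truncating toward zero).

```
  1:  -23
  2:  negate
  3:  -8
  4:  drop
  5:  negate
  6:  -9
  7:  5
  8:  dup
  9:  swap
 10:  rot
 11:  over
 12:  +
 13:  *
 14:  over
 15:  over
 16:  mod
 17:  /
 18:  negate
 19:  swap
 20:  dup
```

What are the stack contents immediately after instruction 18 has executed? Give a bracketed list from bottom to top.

[-23, 5, 4]

-23    → -23
negate → 23
-8     → 23 -8
drop   → 23
negate → -23
-9     → -23 -9
5      → -23 -9 5
dup    → -23 -9 5 5
swap   → -23 -9 5 5
rot    → -23 5 5 -9
over   → -23 5 5 -9 5
+      → -23 5 5 -4
*      → -23 5 -20
over   → -23 5 -20 5
over   → -23 5 -20 5 -20
mod    → -23 5 -20 5
/      → -23 5 -4
negate → -23 5 4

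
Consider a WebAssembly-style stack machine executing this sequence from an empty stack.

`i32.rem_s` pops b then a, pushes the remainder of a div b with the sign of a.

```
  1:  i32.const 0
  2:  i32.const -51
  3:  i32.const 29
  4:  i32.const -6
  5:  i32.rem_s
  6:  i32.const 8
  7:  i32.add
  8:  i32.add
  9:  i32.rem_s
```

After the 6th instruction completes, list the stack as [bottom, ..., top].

[0, -51, 5, 8]

i32.const 0    0
i32.const -51  0 -51
i32.const 29   0 -51 29
i32.const -6   0 -51 29 -6
i32.rem_s      0 -51 5
i32.const 8    0 -51 5 8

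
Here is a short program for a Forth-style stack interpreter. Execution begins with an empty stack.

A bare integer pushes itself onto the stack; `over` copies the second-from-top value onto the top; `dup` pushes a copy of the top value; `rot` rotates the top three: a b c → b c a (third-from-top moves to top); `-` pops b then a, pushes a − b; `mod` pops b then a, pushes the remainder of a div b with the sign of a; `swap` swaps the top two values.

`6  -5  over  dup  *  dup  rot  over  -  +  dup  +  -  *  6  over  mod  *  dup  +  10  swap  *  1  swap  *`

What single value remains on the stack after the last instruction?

33120

6     [6]
-5    [6, -5]
over  [6, -5, 6]
dup   [6, -5, 6, 6]
*     [6, -5, 36]
dup   [6, -5, 36, 36]
rot   [6, 36, 36, -5]
over  [6, 36, 36, -5, 36]
-     [6, 36, 36, -41]
+     [6, 36, -5]
dup   [6, 36, -5, -5]
+     [6, 36, -10]
-     [6, 46]
*     [276]
6     [276, 6]
over  [276, 6, 276]
mod   [276, 6]
*     [1656]
dup   [1656, 1656]
+     [3312]
10    [3312, 10]
swap  [10, 3312]
*     [33120]
1     [33120, 1]
swap  [1, 33120]
*     [33120]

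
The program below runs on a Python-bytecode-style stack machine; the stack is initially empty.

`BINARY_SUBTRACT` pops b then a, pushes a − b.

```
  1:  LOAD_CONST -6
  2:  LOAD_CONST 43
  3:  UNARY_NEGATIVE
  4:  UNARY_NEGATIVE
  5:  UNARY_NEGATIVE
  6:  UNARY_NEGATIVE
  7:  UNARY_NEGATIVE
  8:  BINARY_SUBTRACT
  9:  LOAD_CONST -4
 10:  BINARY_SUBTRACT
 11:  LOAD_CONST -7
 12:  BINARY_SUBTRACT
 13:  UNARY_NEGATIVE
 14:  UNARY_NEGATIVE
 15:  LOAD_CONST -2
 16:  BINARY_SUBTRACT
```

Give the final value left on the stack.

LOAD_CONST -6   → [-6]
LOAD_CONST 43   → [-6, 43]
UNARY_NEGATIVE  → [-6, -43]
UNARY_NEGATIVE  → [-6, 43]
UNARY_NEGATIVE  → [-6, -43]
UNARY_NEGATIVE  → [-6, 43]
UNARY_NEGATIVE  → [-6, -43]
BINARY_SUBTRACT → [37]
LOAD_CONST -4   → [37, -4]
BINARY_SUBTRACT → [41]
LOAD_CONST -7   → [41, -7]
BINARY_SUBTRACT → [48]
UNARY_NEGATIVE  → [-48]
UNARY_NEGATIVE  → [48]
LOAD_CONST -2   → [48, -2]
BINARY_SUBTRACT → [50]

50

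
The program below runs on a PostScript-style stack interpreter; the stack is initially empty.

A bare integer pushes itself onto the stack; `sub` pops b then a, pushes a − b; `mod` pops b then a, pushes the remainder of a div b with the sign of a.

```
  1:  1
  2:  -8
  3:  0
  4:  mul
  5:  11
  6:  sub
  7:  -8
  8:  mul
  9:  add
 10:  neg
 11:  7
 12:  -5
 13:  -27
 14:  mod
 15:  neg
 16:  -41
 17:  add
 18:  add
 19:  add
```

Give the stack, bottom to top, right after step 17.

[-89, 7, -36]

1   → 1
-8  → 1 -8
0   → 1 -8 0
mul → 1 0
11  → 1 0 11
sub → 1 -11
-8  → 1 -11 -8
mul → 1 88
add → 89
neg → -89
7   → -89 7
-5  → -89 7 -5
-27 → -89 7 -5 -27
mod → -89 7 -5
neg → -89 7 5
-41 → -89 7 5 -41
add → -89 7 -36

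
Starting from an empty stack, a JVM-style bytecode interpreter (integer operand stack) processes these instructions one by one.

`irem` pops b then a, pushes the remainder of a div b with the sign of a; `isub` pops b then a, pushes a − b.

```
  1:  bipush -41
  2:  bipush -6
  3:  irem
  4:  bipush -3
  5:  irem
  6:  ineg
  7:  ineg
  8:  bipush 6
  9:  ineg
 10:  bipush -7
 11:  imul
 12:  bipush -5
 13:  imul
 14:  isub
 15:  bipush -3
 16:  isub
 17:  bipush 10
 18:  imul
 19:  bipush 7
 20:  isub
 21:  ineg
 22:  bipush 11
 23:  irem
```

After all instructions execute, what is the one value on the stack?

-2

bipush -41 → -41
bipush -6  → -41 -6
irem       → -5
bipush -3  → -5 -3
irem       → -2
ineg       → 2
ineg       → -2
bipush 6   → -2 6
ineg       → -2 -6
bipush -7  → -2 -6 -7
imul       → -2 42
bipush -5  → -2 42 -5
imul       → -2 -210
isub       → 208
bipush -3  → 208 -3
isub       → 211
bipush 10  → 211 10
imul       → 2110
bipush 7   → 2110 7
isub       → 2103
ineg       → -2103
bipush 11  → -2103 11
irem       → -2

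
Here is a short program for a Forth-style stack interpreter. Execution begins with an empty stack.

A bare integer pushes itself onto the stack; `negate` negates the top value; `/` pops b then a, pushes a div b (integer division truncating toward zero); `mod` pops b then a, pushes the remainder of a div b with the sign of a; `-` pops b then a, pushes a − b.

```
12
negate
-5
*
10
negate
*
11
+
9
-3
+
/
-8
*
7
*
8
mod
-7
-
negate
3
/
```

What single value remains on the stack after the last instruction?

12     : [12]
negate : [-12]
-5     : [-12, -5]
*      : [60]
10     : [60, 10]
negate : [60, -10]
*      : [-600]
11     : [-600, 11]
+      : [-589]
9      : [-589, 9]
-3     : [-589, 9, -3]
+      : [-589, 6]
/      : [-98]
-8     : [-98, -8]
*      : [784]
7      : [784, 7]
*      : [5488]
8      : [5488, 8]
mod    : [0]
-7     : [0, -7]
-      : [7]
negate : [-7]
3      : [-7, 3]
/      : [-2]

-2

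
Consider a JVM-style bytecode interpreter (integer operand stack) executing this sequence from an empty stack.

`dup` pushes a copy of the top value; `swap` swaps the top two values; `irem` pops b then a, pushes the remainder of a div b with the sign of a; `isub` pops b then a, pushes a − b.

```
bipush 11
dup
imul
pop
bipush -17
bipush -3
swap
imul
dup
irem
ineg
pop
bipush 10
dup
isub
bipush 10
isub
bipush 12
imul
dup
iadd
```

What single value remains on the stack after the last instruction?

-240

bipush 11   11
dup         11 11
imul        121
pop         (empty)
bipush -17  -17
bipush -3   -17 -3
swap        -3 -17
imul        51
dup         51 51
irem        0
ineg        0
pop         (empty)
bipush 10   10
dup         10 10
isub        0
bipush 10   0 10
isub        -10
bipush 12   -10 12
imul        -120
dup         -120 -120
iadd        -240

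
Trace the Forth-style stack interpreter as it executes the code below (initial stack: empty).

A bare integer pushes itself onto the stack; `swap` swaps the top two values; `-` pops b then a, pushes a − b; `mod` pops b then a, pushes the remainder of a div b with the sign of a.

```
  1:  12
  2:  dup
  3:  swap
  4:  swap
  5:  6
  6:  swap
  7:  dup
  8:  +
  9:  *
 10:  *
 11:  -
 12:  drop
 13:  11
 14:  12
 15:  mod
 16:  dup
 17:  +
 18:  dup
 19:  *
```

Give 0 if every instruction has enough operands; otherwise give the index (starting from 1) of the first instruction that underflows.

12    [12]
dup   [12, 12]
swap  [12, 12]
swap  [12, 12]
6     [12, 12, 6]
swap  [12, 6, 12]
dup   [12, 6, 12, 12]
+     [12, 6, 24]
*     [12, 144]
*     [1728]
-  — needs 2 operands, stack has 1 → underflow

11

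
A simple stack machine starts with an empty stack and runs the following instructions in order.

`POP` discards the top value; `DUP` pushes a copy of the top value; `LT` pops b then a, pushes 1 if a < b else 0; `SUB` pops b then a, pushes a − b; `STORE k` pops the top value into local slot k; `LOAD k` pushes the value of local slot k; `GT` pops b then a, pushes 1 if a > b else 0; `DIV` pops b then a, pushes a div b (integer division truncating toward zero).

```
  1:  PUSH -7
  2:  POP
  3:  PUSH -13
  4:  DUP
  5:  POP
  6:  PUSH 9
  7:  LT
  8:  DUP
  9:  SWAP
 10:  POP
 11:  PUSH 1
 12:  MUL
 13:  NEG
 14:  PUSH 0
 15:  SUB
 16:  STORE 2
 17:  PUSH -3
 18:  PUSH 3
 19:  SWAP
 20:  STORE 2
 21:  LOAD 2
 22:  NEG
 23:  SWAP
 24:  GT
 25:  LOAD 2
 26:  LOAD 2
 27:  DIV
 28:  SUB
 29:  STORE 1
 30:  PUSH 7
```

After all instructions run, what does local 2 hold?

-3

PUSH -7  : -7
POP      : (empty)
PUSH -13 : -13
DUP      : -13 -13
POP      : -13
PUSH 9   : -13 9
LT       : 1
DUP      : 1 1
SWAP     : 1 1
POP      : 1
PUSH 1   : 1 1
MUL      : 1
NEG      : -1
PUSH 0   : -1 0
SUB      : -1
STORE 2  : (empty)
PUSH -3  : -3
PUSH 3   : -3 3
SWAP     : 3 -3
STORE 2  : 3
LOAD 2   : 3 -3
NEG      : 3 3
SWAP     : 3 3
GT       : 0
LOAD 2   : 0 -3
LOAD 2   : 0 -3 -3
DIV      : 0 1
SUB      : -1
STORE 1  : (empty)
PUSH 7   : 7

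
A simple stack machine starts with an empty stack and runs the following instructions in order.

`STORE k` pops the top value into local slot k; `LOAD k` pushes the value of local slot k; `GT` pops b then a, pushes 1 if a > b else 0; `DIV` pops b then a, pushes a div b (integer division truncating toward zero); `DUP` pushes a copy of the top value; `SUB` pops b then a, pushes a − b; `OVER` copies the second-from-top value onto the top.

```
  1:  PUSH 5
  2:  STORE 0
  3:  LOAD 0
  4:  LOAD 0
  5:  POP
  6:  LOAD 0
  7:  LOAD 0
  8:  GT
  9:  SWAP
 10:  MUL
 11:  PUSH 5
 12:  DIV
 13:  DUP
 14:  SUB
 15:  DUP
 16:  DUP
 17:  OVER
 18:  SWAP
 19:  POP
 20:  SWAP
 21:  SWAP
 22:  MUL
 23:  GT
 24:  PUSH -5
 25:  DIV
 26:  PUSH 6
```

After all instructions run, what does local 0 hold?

5

PUSH 5  -> [5]
STORE 0 -> []
LOAD 0  -> [5]
LOAD 0  -> [5, 5]
POP     -> [5]
LOAD 0  -> [5, 5]
LOAD 0  -> [5, 5, 5]
GT      -> [5, 0]
SWAP    -> [0, 5]
MUL     -> [0]
PUSH 5  -> [0, 5]
DIV     -> [0]
DUP     -> [0, 0]
SUB     -> [0]
DUP     -> [0, 0]
DUP     -> [0, 0, 0]
OVER    -> [0, 0, 0, 0]
SWAP    -> [0, 0, 0, 0]
POP     -> [0, 0, 0]
SWAP    -> [0, 0, 0]
SWAP    -> [0, 0, 0]
MUL     -> [0, 0]
GT      -> [0]
PUSH -5 -> [0, -5]
DIV     -> [0]
PUSH 6  -> [0, 6]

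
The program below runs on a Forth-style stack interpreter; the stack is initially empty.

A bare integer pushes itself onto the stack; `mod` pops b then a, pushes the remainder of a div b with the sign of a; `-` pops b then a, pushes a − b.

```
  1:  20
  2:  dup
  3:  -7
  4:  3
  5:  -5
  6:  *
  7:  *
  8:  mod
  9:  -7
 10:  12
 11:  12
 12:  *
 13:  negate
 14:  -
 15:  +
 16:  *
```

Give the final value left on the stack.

3140

20     : 20
dup    : 20 20
-7     : 20 20 -7
3      : 20 20 -7 3
-5     : 20 20 -7 3 -5
*      : 20 20 -7 -15
*      : 20 20 105
mod    : 20 20
-7     : 20 20 -7
12     : 20 20 -7 12
12     : 20 20 -7 12 12
*      : 20 20 -7 144
negate : 20 20 -7 -144
-      : 20 20 137
+      : 20 157
*      : 3140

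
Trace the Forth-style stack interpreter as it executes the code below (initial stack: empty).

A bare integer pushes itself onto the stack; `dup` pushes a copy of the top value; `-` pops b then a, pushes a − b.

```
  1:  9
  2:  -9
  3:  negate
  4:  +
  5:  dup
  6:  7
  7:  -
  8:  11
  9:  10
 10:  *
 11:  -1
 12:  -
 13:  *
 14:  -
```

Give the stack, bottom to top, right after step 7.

9      → 9
-9     → 9 -9
negate → 9 9
+      → 18
dup    → 18 18
7      → 18 18 7
-      → 18 11

[18, 11]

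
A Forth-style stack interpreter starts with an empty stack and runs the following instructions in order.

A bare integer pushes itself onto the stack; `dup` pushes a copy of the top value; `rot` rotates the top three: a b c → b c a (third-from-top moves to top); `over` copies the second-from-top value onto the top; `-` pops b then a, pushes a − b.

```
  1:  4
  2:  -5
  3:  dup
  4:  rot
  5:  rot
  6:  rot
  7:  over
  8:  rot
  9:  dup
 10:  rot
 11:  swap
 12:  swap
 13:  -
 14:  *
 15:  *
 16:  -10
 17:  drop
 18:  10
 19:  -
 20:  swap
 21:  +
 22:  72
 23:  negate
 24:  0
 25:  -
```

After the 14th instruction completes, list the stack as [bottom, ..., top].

[4, -5, 0]

4     4
-5    4 -5
dup   4 -5 -5
rot   -5 -5 4
rot   -5 4 -5
rot   4 -5 -5
over  4 -5 -5 -5
rot   4 -5 -5 -5
dup   4 -5 -5 -5 -5
rot   4 -5 -5 -5 -5
swap  4 -5 -5 -5 -5
swap  4 -5 -5 -5 -5
-     4 -5 -5 0
*     4 -5 0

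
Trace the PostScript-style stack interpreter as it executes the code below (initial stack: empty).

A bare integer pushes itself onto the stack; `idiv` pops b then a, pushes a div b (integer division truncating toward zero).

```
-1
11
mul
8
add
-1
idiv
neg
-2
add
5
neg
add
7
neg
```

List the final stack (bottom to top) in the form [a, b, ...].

-1    [-1]
11    [-1, 11]
mul   [-11]
8     [-11, 8]
add   [-3]
-1    [-3, -1]
idiv  [3]
neg   [-3]
-2    [-3, -2]
add   [-5]
5     [-5, 5]
neg   [-5, -5]
add   [-10]
7     [-10, 7]
neg   [-10, -7]

[-10, -7]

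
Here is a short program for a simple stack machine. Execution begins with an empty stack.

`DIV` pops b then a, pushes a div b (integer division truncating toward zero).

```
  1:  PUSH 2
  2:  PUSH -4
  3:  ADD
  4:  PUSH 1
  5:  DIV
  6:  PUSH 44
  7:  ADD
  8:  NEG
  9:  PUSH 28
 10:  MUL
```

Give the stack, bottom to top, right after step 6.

[-2, 44]

PUSH 2  : [2]
PUSH -4 : [2, -4]
ADD     : [-2]
PUSH 1  : [-2, 1]
DIV     : [-2]
PUSH 44 : [-2, 44]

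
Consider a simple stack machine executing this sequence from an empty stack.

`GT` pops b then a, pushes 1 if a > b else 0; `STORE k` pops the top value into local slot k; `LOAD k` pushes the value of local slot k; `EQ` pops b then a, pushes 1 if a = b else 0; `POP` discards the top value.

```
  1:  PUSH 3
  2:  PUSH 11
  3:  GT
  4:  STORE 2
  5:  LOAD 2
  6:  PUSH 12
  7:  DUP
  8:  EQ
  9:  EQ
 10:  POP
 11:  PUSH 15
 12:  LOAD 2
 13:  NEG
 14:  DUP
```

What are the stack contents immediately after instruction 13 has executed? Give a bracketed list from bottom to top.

PUSH 3  : 3
PUSH 11 : 3 11
GT      : 0
STORE 2 : (empty)
LOAD 2  : 0
PUSH 12 : 0 12
DUP     : 0 12 12
EQ      : 0 1
EQ      : 0
POP     : (empty)
PUSH 15 : 15
LOAD 2  : 15 0
NEG     : 15 0

[15, 0]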